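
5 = 5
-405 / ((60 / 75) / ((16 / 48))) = -675 / 4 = -168.75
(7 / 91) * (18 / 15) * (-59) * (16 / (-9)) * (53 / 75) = 100064 / 14625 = 6.84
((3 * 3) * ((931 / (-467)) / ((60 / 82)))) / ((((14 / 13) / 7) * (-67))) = 1488669 / 625780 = 2.38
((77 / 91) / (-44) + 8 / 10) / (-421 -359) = -0.00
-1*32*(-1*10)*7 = 2240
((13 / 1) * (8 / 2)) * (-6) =-312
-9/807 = -3/269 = -0.01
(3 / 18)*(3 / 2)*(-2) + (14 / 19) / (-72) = -349 / 684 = -0.51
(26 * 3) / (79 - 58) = 26 / 7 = 3.71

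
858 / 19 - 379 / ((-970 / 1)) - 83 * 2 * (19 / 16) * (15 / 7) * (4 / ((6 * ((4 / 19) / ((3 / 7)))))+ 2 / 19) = -4133801863 / 7224560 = -572.19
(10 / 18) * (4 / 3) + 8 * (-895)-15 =-193705 / 27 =-7174.26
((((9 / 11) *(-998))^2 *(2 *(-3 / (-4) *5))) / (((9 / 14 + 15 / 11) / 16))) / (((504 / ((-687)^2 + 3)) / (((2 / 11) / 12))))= 7051289998320 / 12463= 565777902.46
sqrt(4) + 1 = 3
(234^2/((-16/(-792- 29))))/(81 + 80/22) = 123625359/3724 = 33196.93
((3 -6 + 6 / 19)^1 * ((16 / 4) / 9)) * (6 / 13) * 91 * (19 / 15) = -952 / 15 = -63.47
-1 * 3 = -3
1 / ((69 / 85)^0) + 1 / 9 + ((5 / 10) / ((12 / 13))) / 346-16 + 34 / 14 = -2172607 / 174384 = -12.46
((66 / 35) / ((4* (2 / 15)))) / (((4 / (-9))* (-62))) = 891 / 6944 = 0.13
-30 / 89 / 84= -0.00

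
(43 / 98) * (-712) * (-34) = 520472 / 49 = 10621.88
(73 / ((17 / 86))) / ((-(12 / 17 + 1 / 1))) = -6278 / 29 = -216.48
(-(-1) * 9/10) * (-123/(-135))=41/50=0.82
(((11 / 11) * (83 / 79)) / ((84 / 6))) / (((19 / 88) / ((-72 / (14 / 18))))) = -2366496 / 73549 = -32.18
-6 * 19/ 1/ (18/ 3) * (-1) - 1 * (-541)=560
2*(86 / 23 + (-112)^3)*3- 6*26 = -193883136 / 23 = -8429701.57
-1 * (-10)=10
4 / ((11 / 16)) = 64 / 11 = 5.82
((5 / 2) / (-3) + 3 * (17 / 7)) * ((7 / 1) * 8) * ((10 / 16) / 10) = 271 / 12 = 22.58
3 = 3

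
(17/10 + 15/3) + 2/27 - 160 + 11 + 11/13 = -496243/3510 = -141.38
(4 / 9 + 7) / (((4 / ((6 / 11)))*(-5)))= -0.20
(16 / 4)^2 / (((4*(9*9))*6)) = 2 / 243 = 0.01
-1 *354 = -354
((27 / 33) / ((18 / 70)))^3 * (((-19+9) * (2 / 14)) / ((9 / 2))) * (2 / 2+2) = -122500 / 3993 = -30.68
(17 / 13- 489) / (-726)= 3170 / 4719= 0.67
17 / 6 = 2.83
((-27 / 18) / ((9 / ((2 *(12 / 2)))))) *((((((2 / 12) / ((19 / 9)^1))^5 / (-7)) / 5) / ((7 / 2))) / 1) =243 / 4853154040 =0.00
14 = 14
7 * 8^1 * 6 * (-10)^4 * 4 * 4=53760000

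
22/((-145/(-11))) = 242/145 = 1.67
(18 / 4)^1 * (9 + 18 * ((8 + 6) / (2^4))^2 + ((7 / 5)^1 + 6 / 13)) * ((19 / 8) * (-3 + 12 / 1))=78884523 / 33280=2370.33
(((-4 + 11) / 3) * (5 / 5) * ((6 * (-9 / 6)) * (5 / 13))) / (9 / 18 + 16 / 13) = -14 / 3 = -4.67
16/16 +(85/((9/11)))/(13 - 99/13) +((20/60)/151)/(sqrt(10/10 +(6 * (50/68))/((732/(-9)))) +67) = 2395984315505/118065519558 - 2 * sqrt(4068151)/8433251397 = 20.29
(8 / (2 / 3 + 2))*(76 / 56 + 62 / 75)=2293 / 350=6.55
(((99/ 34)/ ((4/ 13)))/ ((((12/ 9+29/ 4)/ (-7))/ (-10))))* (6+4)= 1351350/ 1751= 771.76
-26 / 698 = -13 / 349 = -0.04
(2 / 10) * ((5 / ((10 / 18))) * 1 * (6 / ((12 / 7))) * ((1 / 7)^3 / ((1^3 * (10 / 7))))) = 9 / 700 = 0.01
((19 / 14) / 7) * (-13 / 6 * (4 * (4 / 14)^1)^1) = -0.48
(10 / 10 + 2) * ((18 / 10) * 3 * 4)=324 / 5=64.80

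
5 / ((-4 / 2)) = -5 / 2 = -2.50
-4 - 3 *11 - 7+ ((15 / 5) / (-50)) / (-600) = -439999 / 10000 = -44.00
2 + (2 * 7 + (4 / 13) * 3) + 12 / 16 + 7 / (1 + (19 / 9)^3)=129263 / 7046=18.35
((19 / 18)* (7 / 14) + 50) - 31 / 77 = 138947 / 2772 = 50.13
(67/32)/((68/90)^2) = 135675/36992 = 3.67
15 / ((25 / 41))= 24.60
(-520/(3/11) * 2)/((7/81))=-308880/7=-44125.71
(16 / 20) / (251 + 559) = 2 / 2025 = 0.00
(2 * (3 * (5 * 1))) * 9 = 270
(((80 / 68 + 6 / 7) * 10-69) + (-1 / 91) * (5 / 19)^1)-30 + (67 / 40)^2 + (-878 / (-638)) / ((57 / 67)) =-3341445670411 / 45006561600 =-74.24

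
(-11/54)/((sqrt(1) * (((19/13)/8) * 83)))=-0.01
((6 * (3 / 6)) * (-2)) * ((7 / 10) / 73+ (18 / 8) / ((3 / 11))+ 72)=-351537 / 730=-481.56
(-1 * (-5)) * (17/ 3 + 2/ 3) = 95/ 3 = 31.67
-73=-73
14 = 14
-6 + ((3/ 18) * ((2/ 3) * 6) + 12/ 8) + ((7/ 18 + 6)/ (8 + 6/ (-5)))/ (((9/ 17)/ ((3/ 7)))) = -2323/ 756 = -3.07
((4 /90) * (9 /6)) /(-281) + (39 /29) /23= 163718 /2811405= 0.06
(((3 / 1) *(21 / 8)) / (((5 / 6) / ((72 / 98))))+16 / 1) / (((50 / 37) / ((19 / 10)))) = 32.26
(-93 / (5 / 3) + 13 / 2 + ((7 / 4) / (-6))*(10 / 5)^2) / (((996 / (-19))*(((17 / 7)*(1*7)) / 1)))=14383 / 253980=0.06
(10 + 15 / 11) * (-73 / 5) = -1825 / 11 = -165.91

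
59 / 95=0.62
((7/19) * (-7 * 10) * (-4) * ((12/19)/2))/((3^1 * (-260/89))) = -3.72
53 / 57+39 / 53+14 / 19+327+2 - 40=46333 / 159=291.40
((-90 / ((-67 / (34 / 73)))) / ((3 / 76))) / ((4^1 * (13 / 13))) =19380 / 4891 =3.96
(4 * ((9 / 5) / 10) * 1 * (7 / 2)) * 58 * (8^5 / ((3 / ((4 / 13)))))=159645696 / 325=491217.53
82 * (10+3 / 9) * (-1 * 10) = -25420 / 3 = -8473.33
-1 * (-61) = 61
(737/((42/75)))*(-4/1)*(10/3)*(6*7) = -737000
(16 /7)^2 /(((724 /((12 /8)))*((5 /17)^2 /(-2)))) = -55488 /221725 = -0.25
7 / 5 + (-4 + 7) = 22 / 5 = 4.40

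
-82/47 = -1.74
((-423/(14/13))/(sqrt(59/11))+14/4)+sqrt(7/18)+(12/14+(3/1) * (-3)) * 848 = -96623/14 - 5499 * sqrt(649)/826+sqrt(14)/6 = -7070.62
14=14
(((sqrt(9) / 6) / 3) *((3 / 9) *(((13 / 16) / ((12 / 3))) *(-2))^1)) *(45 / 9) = -65 / 576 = -0.11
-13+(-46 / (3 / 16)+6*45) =35 / 3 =11.67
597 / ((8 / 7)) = 4179 / 8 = 522.38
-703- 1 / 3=-2110 / 3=-703.33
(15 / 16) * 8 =15 / 2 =7.50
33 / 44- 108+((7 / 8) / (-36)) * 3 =-10303 / 96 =-107.32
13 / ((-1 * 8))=-13 / 8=-1.62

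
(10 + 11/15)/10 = 161/150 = 1.07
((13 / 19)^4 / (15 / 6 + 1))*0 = 0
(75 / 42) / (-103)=-25 / 1442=-0.02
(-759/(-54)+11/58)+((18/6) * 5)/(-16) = 55573/4176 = 13.31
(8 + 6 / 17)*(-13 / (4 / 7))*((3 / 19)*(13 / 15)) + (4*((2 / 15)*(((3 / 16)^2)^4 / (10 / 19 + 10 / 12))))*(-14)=-873684878016559 / 33598052761600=-26.00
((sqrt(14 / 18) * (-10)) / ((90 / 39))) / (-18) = 13 * sqrt(7) / 162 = 0.21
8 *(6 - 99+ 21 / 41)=-30336 / 41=-739.90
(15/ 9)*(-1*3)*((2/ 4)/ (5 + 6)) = -5/ 22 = -0.23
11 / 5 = 2.20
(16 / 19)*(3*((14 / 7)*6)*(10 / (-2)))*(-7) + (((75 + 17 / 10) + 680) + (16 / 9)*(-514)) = 903.97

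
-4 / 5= -0.80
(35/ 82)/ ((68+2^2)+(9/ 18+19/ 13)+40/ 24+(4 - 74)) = 0.08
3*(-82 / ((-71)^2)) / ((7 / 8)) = -1968 / 35287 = -0.06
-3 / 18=-1 / 6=-0.17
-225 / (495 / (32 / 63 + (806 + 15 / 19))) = -4831675 / 13167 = -366.95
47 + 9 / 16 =761 / 16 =47.56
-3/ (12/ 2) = -1/ 2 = -0.50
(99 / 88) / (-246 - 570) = -3 / 2176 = -0.00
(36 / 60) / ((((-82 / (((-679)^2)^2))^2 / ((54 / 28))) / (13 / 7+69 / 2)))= 38015868388251430286642781 / 134480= 282687896997705460192.17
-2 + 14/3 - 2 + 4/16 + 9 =119/12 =9.92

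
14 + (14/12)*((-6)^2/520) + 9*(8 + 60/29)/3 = 333929/7540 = 44.29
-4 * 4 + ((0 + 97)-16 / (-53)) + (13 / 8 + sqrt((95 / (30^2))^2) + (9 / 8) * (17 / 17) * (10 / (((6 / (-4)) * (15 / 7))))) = 1517479 / 19080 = 79.53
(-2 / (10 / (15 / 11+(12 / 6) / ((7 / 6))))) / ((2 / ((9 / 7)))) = -2133 / 5390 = -0.40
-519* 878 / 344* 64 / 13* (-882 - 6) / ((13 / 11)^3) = 4308666519168 / 1228123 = 3508334.69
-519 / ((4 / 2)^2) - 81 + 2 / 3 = -2521 / 12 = -210.08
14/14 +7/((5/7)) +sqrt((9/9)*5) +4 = sqrt(5) +74/5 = 17.04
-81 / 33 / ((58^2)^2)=-27 / 124481456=-0.00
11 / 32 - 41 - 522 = -562.66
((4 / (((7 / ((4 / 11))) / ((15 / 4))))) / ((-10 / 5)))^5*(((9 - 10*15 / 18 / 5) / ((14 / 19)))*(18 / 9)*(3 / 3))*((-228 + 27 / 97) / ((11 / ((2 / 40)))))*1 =339949710000 / 1837906442603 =0.18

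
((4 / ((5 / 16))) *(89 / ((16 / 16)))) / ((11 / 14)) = 79744 / 55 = 1449.89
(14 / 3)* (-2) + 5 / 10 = -53 / 6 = -8.83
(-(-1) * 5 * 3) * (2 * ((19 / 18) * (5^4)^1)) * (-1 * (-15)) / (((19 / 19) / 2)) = 593750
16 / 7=2.29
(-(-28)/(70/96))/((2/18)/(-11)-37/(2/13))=-38016/238105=-0.16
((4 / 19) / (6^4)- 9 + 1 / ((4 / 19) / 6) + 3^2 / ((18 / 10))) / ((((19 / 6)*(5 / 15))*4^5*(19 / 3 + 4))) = 150823 / 68757504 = 0.00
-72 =-72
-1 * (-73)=73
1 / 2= 0.50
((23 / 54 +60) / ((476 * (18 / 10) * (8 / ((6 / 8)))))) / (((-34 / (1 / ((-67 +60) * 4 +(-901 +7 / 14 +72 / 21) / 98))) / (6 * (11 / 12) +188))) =6875141 / 6788401920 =0.00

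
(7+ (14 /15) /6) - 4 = 142 /45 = 3.16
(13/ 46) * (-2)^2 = 26/ 23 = 1.13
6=6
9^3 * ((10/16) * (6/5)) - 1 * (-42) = 2355/4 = 588.75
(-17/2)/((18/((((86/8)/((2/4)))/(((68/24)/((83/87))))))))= -3569/1044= -3.42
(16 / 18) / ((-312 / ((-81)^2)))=-243 / 13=-18.69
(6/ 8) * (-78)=-117/ 2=-58.50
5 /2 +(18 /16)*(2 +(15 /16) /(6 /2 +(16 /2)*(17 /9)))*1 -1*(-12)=350687 /20864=16.81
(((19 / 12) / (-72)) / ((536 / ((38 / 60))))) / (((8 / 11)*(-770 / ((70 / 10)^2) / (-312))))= -32851 / 46310400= -0.00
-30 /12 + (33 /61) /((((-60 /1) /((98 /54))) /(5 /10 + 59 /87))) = -2887879 /1146312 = -2.52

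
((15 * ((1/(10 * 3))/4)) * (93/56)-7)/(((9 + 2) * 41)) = -3043/202048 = -0.02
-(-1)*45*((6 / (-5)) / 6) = -9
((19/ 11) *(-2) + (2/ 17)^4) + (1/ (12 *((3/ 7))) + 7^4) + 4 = 79435910705/ 33074316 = 2401.74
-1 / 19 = -0.05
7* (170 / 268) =595 / 134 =4.44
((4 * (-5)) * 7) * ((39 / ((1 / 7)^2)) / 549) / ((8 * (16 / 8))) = -22295 / 732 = -30.46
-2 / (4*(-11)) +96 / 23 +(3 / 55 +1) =1213 / 230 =5.27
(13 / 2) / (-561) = -13 / 1122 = -0.01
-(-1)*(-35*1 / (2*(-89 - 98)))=35 / 374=0.09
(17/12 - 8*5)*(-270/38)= 20835/76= 274.14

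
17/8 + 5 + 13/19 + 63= 10763/152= 70.81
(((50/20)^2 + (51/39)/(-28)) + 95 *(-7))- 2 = -120265/182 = -660.80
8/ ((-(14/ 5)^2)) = -1.02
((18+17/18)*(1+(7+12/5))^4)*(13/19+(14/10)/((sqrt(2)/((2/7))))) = 1246630528*sqrt(2)/28125+16206196864/106875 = 214321.44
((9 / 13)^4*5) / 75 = 2187 / 142805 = 0.02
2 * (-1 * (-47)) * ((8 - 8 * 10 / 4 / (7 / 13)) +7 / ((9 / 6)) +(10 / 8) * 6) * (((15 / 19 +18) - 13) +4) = -2077682 / 133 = -15621.67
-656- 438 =-1094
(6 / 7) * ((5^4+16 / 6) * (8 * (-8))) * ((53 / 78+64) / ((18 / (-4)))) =494898.69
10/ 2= 5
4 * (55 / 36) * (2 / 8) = 55 / 36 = 1.53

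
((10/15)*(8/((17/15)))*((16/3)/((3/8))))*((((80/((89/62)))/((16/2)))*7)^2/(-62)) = -3110912000/1211913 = -2566.94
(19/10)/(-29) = -0.07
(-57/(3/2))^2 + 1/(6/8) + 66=4534/3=1511.33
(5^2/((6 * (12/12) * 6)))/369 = 0.00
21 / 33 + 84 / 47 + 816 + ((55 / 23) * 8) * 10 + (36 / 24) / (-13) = 312137877 / 309166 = 1009.61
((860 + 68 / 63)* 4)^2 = 47085528064 / 3969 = 11863322.77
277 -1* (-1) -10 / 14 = 1941 / 7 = 277.29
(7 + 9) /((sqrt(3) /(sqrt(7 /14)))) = 8 *sqrt(6) /3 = 6.53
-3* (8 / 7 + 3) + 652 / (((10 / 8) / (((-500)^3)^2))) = 57049999999999999913 / 7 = 8149999999999999987.57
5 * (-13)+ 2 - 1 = -64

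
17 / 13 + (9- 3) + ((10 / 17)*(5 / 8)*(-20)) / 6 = 8065 / 1326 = 6.08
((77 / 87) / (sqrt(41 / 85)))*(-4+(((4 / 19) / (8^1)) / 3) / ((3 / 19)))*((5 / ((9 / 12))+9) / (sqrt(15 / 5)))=-256949*sqrt(10455) / 577854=-45.47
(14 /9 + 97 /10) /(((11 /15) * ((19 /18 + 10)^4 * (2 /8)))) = 70893792 /17250631211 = 0.00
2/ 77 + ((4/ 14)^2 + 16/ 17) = 9610/ 9163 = 1.05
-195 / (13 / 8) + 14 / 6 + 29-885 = -2921 / 3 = -973.67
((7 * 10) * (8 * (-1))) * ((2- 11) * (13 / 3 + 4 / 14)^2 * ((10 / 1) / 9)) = 7527200 / 63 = 119479.37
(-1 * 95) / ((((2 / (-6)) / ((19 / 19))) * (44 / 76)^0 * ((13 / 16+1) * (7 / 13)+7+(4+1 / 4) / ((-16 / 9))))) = 79040 / 1549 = 51.03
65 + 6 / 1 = 71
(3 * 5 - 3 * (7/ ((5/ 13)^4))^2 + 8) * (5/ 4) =-29975857903/ 78125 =-383690.98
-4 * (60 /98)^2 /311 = -3600 /746711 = -0.00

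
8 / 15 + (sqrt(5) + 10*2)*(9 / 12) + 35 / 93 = 3*sqrt(5) / 4 + 2466 / 155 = 17.59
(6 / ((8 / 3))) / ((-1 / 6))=-27 / 2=-13.50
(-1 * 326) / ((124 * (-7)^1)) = 163 / 434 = 0.38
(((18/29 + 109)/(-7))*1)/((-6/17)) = 54043/1218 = 44.37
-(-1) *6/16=3/8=0.38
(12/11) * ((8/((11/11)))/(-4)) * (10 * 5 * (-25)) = 30000/11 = 2727.27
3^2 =9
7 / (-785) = -7 / 785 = -0.01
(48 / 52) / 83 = 12 / 1079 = 0.01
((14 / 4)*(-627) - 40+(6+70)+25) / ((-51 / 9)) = 753 / 2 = 376.50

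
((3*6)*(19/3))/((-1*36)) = -19/6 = -3.17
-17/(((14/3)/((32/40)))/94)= -9588/35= -273.94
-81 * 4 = -324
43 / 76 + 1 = 119 / 76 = 1.57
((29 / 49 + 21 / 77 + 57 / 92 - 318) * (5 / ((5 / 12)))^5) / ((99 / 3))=-2386644.76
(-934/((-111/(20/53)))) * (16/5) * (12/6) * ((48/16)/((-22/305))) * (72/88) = -164085120/237281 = -691.52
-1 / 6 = -0.17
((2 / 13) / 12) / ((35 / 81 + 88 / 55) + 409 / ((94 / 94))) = 135 / 4328168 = 0.00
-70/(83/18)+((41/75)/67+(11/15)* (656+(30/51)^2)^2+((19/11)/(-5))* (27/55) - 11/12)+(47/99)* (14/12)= 47933954991245132059/151739173802700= 315897.03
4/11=0.36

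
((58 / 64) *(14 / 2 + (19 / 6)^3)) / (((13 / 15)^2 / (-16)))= -6068975 / 8112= -748.15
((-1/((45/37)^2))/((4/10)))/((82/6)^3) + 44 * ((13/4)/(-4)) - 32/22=-1692385273/45487860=-37.21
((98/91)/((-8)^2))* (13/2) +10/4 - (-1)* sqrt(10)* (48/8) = 167/64 +6* sqrt(10) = 21.58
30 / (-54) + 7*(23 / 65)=1.92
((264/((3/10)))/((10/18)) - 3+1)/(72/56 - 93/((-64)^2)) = 45359104/36213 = 1252.56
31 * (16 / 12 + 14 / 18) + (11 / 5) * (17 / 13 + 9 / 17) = 691039 / 9945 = 69.49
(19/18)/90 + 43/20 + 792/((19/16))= 10297589/15390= 669.11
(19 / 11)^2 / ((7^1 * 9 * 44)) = 361 / 335412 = 0.00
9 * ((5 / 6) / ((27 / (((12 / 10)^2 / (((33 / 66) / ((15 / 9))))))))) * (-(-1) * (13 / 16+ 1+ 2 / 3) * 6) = 119 / 6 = 19.83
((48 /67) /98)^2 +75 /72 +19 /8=441908561 /129337068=3.42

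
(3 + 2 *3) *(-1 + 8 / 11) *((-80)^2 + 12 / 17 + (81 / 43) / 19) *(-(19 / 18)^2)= 1689114839 / 96492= 17505.23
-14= -14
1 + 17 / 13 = 30 / 13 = 2.31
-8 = -8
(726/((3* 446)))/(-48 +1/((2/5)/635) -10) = 242/682157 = 0.00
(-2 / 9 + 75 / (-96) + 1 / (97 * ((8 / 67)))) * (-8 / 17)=25621 / 59364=0.43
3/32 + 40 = 1283/32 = 40.09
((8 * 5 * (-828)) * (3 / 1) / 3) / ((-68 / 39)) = 322920 / 17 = 18995.29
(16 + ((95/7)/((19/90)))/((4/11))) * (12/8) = 8097/28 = 289.18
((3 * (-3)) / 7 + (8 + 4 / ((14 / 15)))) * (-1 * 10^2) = -1100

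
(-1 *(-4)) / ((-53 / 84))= -336 / 53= -6.34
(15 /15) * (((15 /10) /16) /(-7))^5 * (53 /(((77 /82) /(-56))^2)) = -21649599 /266554179584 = -0.00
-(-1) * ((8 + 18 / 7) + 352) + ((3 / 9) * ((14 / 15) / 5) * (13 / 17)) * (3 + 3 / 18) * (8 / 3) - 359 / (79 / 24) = 4833689846 / 19037025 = 253.91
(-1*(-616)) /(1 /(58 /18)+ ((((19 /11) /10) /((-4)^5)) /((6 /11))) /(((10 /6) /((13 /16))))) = 4181196800 /2105491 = 1985.85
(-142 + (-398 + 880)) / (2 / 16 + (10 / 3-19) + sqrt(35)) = -3043680 / 118969-195840* sqrt(35) / 118969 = -35.32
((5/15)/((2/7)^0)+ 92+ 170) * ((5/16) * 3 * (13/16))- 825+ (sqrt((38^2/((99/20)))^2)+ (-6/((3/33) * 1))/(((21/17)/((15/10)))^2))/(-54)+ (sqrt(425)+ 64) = -18936995725/33530112+ 5 * sqrt(17) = -544.16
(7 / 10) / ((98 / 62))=0.44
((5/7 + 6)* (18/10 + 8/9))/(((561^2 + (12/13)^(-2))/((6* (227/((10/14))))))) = 123931104/1132999825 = 0.11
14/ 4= 7/ 2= 3.50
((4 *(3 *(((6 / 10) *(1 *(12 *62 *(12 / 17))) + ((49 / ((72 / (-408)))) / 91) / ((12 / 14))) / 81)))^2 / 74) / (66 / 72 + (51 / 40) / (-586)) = 360024182381750176 / 11436834009323385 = 31.48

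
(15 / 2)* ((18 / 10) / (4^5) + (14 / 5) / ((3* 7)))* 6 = 6225 / 1024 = 6.08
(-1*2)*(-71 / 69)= 2.06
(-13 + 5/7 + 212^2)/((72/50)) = 3931525/126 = 31202.58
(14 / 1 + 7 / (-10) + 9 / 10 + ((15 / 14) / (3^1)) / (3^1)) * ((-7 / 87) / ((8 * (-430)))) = 3007 / 8978400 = 0.00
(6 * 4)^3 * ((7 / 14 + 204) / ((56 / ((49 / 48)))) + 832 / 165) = 6668226 / 55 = 121240.47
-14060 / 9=-1562.22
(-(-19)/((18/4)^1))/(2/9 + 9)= 0.46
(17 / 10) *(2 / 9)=17 / 45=0.38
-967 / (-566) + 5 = 3797 / 566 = 6.71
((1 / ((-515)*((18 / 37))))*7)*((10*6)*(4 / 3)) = -2072 / 927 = -2.24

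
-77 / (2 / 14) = -539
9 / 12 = 3 / 4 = 0.75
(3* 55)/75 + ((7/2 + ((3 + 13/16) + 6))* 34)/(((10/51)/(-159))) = -29362513/80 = -367031.41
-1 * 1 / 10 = -1 / 10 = -0.10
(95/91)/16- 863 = -1256433/1456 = -862.93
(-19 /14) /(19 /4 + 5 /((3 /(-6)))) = 38 /147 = 0.26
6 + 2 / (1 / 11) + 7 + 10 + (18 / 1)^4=105021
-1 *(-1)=1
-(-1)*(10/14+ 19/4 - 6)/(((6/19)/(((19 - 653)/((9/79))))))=2379085/252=9440.81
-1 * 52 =-52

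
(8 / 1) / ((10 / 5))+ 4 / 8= 9 / 2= 4.50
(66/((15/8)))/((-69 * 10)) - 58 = -100138/1725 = -58.05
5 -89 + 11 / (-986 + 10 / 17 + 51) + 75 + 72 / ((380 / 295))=14149982 / 301815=46.88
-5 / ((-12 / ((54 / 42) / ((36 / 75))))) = 125 / 112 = 1.12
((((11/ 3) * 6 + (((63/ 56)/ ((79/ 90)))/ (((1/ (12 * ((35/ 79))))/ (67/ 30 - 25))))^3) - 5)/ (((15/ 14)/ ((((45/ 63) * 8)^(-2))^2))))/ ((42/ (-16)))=17430565737076955867369/ 14001837438009600000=1244.88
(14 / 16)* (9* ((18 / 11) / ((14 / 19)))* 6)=4617 / 44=104.93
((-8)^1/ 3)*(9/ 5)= -24/ 5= -4.80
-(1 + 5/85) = -18/17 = -1.06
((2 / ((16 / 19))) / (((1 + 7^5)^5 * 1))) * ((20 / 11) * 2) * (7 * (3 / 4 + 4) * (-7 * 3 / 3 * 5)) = -442225 / 59024575652851287457792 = -0.00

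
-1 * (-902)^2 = -813604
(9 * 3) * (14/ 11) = 378/ 11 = 34.36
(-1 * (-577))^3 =192100033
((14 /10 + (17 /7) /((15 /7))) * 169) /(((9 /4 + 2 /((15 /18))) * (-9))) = -25688 /2511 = -10.23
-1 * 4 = -4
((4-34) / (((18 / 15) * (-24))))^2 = 625 / 576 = 1.09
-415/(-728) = 415/728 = 0.57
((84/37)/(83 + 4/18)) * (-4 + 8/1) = 432/3959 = 0.11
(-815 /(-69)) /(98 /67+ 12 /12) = 10921 /2277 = 4.80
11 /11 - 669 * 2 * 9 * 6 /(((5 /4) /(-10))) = 578017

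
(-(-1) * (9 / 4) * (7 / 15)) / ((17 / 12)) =63 / 85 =0.74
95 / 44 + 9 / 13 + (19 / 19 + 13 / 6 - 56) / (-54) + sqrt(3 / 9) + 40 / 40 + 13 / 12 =sqrt(3) / 3 + 273967 / 46332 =6.49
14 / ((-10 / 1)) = -7 / 5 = -1.40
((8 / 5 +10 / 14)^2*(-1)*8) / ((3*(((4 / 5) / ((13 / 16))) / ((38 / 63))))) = -60021 / 6860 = -8.75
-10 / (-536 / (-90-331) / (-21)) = 44205 / 268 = 164.94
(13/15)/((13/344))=344/15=22.93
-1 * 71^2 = -5041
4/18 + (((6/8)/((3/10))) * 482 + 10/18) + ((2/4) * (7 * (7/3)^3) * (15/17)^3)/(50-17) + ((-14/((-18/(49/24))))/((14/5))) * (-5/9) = 253485321077/210119184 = 1206.39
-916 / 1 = -916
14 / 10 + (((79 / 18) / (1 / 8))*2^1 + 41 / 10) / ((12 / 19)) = 128603 / 1080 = 119.08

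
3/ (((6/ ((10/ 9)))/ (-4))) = -20/ 9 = -2.22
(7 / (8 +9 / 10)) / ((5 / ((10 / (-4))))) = -35 / 89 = -0.39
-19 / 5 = -3.80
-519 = -519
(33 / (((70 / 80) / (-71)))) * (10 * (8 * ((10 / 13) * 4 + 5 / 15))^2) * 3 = -10104765440 / 169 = -59791511.48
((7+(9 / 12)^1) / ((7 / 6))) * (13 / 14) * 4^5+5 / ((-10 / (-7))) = 619351 / 98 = 6319.91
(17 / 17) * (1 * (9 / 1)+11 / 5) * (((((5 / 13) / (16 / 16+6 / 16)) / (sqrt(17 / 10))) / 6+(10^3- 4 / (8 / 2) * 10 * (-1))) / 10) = 112 * sqrt(170) / 36465+5656 / 5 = 1131.24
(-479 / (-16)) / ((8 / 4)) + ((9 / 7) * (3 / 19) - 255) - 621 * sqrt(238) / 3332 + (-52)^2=10487515 / 4256 - 621 * sqrt(238) / 3332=2461.30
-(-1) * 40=40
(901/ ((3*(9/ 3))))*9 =901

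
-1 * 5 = -5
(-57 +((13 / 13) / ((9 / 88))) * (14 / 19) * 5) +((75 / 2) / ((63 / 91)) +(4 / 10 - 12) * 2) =17083 / 1710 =9.99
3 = 3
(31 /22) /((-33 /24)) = -1.02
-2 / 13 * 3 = -0.46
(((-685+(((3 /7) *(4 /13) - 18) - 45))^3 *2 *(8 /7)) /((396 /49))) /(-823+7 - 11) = 1260837887678464 /8813874069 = 143051.50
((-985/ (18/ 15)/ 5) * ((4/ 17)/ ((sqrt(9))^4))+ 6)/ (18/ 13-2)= -37076/ 4131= -8.98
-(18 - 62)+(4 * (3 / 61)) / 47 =126160 / 2867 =44.00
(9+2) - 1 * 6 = 5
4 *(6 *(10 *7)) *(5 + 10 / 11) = 109200 / 11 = 9927.27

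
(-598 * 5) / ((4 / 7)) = -10465 / 2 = -5232.50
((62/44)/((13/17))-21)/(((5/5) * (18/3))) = -5479/1716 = -3.19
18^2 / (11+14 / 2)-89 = -71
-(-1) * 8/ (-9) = -8/ 9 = -0.89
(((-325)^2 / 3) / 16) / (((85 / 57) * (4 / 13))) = 5217875 / 1088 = 4795.84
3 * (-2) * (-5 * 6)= 180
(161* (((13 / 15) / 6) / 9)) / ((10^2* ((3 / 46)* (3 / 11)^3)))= 64073009 / 3280500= 19.53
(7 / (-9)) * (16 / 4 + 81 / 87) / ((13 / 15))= -385 / 87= -4.43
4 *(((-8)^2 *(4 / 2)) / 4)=128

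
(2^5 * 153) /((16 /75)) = 22950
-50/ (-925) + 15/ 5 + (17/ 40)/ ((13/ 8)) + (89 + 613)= 1696284/ 2405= 705.32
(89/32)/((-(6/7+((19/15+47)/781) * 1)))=-7298445/2411456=-3.03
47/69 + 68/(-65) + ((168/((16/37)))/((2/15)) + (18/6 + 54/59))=3087845633/1058460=2917.30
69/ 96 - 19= -585/ 32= -18.28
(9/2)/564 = 3/376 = 0.01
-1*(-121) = 121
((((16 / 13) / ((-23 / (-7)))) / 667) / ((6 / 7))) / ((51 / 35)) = 13720 / 30513249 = 0.00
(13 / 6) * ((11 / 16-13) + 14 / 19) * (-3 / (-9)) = -5083 / 608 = -8.36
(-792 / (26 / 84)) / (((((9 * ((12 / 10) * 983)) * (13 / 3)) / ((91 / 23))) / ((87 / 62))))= -2813580 / 9111427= -0.31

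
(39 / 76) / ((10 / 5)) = 39 / 152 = 0.26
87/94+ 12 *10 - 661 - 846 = -130291/94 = -1386.07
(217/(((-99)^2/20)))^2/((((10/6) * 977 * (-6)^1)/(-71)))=133732760/93850230177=0.00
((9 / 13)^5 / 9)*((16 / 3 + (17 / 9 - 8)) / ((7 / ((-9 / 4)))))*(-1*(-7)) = 45927 / 1485172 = 0.03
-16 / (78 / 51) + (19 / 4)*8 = 358 / 13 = 27.54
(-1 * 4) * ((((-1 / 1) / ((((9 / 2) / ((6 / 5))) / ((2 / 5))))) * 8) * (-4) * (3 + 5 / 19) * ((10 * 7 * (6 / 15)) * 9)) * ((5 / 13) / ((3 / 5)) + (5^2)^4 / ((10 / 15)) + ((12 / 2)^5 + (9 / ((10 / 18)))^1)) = -205813345325056 / 30875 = -6666019281.78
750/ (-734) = -375/ 367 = -1.02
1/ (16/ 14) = 7/ 8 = 0.88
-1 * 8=-8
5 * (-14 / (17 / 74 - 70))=5180 / 5163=1.00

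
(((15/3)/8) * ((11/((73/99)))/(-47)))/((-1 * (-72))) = -605/219584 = -0.00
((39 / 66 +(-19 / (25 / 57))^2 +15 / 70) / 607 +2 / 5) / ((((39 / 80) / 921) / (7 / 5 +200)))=504709005343952 / 379754375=1329040.66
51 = 51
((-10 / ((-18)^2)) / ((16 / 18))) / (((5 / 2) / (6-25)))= 19 / 72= 0.26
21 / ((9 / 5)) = 35 / 3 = 11.67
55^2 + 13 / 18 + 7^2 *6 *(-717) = -3739901 / 18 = -207772.28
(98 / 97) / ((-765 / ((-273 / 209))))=8918 / 5169615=0.00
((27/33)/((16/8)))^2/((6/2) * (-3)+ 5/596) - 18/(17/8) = -93580389/11023463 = -8.49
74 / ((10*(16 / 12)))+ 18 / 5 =183 / 20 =9.15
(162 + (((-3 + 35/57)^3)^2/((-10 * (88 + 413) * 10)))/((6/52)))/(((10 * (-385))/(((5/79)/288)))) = -104363244999489383/11288297116416510036000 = -0.00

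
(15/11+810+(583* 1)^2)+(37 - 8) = 3748023/11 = 340729.36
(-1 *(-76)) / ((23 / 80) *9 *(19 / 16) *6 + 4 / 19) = 924160 / 226741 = 4.08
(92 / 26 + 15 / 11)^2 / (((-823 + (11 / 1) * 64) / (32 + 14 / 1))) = -22604446 / 2433431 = -9.29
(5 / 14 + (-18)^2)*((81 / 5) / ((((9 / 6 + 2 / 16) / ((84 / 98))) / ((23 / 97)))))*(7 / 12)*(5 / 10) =8459883 / 44135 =191.68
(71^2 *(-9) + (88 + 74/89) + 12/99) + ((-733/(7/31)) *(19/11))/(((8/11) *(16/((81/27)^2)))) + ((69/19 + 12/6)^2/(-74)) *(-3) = -1743963647418053/35149640064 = -49615.41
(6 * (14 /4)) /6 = 7 /2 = 3.50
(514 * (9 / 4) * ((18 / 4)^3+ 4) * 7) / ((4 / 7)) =86249457 / 64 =1347647.77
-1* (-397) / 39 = 397 / 39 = 10.18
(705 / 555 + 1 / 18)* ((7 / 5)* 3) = 6181 / 1110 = 5.57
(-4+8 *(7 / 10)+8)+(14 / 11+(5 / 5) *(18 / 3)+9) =25.87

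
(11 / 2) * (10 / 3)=55 / 3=18.33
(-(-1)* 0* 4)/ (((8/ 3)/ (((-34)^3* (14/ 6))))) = 0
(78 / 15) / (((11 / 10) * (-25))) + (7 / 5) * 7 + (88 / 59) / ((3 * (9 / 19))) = 10.66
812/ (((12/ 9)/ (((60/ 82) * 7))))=127890/ 41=3119.27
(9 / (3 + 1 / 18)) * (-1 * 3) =-486 / 55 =-8.84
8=8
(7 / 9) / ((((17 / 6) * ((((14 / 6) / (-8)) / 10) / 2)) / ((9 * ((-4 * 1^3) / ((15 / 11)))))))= 8448 / 17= 496.94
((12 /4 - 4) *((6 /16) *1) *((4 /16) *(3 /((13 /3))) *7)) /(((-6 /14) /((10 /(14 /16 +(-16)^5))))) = -2205 /218103626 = -0.00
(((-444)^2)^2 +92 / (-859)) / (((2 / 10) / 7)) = 1168404144039020 / 859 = 1360191087356.25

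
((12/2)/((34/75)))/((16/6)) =675/136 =4.96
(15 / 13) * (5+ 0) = 75 / 13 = 5.77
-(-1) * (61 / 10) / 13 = 61 / 130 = 0.47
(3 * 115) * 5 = 1725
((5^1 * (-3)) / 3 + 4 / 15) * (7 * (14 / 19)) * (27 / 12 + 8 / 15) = -580993 / 8550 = -67.95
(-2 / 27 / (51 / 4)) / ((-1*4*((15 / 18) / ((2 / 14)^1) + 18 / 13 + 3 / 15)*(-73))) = -260 / 96935751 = -0.00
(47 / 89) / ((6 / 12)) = 1.06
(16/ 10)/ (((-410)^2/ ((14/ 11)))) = 28/ 2311375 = 0.00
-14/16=-7/8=-0.88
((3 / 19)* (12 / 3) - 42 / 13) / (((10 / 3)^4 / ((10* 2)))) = -26001 / 61750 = -0.42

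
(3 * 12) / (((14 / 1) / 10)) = 180 / 7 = 25.71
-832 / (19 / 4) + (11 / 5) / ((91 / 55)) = -300549 / 1729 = -173.83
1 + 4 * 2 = 9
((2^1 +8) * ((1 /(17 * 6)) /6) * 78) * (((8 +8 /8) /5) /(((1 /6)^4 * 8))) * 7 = 44226 /17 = 2601.53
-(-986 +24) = 962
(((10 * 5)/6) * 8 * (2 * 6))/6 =400/3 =133.33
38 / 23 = 1.65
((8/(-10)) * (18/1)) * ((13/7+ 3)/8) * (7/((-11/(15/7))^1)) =918/77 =11.92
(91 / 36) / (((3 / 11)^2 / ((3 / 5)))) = 11011 / 540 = 20.39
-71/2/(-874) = 71/1748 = 0.04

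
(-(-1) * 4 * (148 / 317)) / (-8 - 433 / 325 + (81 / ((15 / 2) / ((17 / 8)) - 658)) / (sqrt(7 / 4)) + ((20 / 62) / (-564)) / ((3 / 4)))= -10869341956848170811124200 / 54315239901274961247346963 + 41181821858972089035000 * sqrt(7) / 54315239901274961247346963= -0.20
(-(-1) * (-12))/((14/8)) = -48/7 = -6.86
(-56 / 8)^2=49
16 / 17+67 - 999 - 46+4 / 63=-1046362 / 1071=-977.00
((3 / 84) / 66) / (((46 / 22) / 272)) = 34 / 483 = 0.07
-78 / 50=-39 / 25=-1.56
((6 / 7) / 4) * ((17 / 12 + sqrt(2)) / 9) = sqrt(2) / 42 + 17 / 504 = 0.07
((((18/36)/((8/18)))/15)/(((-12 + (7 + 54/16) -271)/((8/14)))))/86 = -2/1094135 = -0.00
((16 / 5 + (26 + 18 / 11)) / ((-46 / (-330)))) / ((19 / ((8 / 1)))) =40704 / 437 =93.14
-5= -5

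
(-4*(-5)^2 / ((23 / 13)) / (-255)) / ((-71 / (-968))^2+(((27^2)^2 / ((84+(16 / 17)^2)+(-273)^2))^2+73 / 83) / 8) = 9402366089821846743796480 / 273885779466406585800483591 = 0.03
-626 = -626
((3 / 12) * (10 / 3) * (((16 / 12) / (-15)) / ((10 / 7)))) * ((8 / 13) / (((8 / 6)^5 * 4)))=-63 / 33280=-0.00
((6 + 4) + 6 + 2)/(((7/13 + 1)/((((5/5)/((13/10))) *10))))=90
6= 6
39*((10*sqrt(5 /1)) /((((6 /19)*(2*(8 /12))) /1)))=3705*sqrt(5) /4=2071.16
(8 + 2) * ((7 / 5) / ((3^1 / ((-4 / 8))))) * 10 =-70 / 3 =-23.33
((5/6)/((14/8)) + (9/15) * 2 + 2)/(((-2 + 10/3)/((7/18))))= 1.07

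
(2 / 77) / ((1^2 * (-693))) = -2 / 53361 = -0.00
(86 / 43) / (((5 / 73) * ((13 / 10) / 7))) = 157.23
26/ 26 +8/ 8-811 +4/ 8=-1617/ 2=-808.50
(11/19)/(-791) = -11/15029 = -0.00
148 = 148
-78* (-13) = 1014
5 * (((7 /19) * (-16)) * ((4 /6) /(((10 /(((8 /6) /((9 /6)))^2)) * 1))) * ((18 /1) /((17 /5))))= -71680 /8721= -8.22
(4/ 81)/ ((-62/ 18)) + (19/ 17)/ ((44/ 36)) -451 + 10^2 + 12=-17639686/ 52173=-338.10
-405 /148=-2.74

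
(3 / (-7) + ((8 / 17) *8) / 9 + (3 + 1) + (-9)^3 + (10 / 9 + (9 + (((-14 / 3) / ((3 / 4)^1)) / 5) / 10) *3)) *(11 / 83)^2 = -753001997 / 61484325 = -12.25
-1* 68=-68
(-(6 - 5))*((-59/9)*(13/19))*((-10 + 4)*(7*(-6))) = 21476/19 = 1130.32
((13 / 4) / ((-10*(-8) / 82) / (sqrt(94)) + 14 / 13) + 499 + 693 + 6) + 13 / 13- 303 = 27600973505 / 30700344- 450385*sqrt(94) / 15350172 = 898.76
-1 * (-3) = 3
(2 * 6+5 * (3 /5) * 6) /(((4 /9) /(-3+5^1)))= 135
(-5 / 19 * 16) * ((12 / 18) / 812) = -40 / 11571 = -0.00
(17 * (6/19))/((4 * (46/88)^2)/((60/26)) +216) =1481040/59720743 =0.02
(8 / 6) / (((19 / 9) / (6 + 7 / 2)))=6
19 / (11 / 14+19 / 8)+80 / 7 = 21608 / 1239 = 17.44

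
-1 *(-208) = 208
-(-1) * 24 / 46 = 12 / 23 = 0.52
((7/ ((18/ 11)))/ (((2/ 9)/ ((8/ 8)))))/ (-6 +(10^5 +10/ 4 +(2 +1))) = 77/ 399998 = 0.00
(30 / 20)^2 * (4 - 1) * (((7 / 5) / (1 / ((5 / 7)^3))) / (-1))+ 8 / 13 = -7207 / 2548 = -2.83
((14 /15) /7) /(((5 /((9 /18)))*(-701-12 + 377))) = -1 /25200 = -0.00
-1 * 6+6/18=-17/3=-5.67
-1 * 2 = -2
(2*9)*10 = 180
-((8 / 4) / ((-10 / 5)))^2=-1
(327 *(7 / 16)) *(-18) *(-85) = 1751085 / 8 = 218885.62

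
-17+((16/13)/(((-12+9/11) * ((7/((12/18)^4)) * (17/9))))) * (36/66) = -9704843/570843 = -17.00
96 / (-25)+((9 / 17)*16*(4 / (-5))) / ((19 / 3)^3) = -11271648 / 2915075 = -3.87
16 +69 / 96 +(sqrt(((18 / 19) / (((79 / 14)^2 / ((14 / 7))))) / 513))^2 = 3616091693 / 216288096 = 16.72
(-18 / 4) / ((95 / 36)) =-162 / 95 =-1.71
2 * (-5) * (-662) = 6620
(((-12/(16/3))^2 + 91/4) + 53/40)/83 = 2331/6640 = 0.35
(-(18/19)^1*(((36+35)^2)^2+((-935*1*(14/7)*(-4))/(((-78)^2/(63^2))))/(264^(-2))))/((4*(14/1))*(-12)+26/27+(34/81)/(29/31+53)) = 3962718719886168/7679261473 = 516028.62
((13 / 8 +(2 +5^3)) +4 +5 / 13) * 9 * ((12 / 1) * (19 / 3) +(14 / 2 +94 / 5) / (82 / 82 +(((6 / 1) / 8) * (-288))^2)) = 2207305541133 / 24261640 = 90979.24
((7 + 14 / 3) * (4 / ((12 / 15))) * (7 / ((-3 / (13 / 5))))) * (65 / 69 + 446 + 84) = -116682475 / 621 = -187894.48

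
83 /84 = 0.99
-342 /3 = -114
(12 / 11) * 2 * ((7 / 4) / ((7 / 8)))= 48 / 11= 4.36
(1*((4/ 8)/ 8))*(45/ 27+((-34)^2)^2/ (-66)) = -668113/ 528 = -1265.37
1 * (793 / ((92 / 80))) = 689.57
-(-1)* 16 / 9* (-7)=-112 / 9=-12.44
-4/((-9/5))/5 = 0.44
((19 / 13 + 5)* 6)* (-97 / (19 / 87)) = -4253256 / 247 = -17219.66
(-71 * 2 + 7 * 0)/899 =-142/899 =-0.16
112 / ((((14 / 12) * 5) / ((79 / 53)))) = 7584 / 265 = 28.62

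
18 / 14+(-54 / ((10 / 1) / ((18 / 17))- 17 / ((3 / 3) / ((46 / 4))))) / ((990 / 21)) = 1.29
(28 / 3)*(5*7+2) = 1036 / 3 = 345.33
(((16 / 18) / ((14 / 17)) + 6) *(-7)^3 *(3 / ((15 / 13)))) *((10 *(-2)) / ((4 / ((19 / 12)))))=49980.91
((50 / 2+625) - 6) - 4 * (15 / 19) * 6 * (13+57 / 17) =107932 / 323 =334.15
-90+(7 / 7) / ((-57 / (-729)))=-1467 / 19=-77.21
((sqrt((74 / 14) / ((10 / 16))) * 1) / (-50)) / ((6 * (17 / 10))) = -sqrt(2590) / 8925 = -0.01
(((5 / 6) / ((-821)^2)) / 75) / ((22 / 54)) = 0.00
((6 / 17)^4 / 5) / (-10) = -648 / 2088025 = -0.00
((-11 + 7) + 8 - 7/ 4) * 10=45/ 2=22.50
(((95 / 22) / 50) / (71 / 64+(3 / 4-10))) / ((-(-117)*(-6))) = 152 / 10057905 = 0.00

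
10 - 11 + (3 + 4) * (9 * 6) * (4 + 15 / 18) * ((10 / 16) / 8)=9071 / 64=141.73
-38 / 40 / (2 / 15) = -7.12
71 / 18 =3.94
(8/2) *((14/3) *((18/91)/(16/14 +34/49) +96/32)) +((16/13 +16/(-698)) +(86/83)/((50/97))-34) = 769001951/28242825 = 27.23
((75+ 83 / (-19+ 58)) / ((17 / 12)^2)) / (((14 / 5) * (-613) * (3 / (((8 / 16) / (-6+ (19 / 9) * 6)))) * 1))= -9024 / 16121287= -0.00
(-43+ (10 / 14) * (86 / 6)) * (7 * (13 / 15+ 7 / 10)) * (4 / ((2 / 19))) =-614384 / 45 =-13652.98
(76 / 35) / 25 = 76 / 875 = 0.09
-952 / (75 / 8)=-101.55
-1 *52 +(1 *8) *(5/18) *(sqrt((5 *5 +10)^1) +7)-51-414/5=-7661/45 +20 *sqrt(35)/9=-157.10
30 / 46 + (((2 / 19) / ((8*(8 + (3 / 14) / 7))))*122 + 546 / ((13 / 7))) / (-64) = -86826053 / 22010816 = -3.94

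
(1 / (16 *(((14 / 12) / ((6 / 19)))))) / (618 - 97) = 9 / 277172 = 0.00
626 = 626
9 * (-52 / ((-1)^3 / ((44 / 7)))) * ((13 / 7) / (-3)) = -89232 / 49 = -1821.06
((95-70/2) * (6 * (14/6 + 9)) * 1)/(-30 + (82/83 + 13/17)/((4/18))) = -184.51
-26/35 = -0.74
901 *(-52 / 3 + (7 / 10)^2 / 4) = -18608353 / 1200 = -15506.96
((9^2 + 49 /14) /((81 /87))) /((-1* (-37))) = 4901 /1998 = 2.45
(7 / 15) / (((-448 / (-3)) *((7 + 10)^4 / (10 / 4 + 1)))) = 7 / 53453440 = 0.00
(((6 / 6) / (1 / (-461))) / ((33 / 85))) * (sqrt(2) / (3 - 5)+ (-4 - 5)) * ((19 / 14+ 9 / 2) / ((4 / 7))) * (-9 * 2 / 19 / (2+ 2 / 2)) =-14459265 / 418 - 1606585 * sqrt(2) / 836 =-37309.31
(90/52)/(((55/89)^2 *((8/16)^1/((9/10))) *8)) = 641601/629200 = 1.02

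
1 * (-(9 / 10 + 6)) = -69 / 10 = -6.90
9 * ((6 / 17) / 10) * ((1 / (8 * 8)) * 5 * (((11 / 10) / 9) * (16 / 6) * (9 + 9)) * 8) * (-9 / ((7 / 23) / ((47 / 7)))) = -963171 / 4165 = -231.25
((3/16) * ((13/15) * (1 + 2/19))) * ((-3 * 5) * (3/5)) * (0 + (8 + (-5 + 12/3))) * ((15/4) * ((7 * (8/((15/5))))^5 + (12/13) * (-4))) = -21925973111/228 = -96166548.73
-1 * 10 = -10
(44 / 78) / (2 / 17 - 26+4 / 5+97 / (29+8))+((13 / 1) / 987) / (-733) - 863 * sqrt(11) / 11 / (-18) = -5565863607 / 221456161199+863 * sqrt(11) / 198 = 14.43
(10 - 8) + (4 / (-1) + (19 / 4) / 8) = -45 / 32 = -1.41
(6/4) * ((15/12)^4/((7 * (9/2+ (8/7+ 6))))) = 1875/41728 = 0.04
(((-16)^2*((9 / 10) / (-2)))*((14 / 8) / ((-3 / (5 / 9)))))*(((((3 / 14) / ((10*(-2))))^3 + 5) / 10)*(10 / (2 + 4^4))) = 109759973 / 151704000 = 0.72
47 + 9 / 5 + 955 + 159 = 5814 / 5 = 1162.80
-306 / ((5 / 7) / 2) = -4284 / 5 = -856.80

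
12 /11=1.09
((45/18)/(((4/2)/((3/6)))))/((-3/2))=-5/12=-0.42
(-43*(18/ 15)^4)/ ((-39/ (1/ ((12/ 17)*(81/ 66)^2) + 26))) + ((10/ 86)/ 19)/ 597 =6590509807451/ 106999936875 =61.59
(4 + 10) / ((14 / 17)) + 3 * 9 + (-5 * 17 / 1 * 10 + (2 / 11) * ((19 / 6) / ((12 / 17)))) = -318853 / 396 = -805.18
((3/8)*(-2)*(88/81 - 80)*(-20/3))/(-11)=31960/891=35.87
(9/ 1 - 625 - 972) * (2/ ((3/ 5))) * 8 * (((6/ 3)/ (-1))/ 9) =9410.37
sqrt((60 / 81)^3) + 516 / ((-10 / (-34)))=40* sqrt(15) / 243 + 8772 / 5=1755.04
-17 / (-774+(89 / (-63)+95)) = 1071 / 42866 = 0.02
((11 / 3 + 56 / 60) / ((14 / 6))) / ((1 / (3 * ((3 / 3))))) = 207 / 35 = 5.91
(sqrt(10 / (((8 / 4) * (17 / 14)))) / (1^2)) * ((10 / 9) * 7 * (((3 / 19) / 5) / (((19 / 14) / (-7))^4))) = 1291315424 * sqrt(1190) / 126281049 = 352.75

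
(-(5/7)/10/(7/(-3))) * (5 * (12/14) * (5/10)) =45/686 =0.07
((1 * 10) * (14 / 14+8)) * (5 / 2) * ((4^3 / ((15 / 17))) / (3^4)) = 5440 / 27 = 201.48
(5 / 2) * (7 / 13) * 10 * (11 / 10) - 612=-15527 / 26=-597.19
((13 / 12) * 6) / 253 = 13 / 506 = 0.03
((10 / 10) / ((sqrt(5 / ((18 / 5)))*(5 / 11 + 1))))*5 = 33*sqrt(2) / 16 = 2.92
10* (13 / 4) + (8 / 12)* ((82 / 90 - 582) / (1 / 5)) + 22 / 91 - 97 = -9834001 / 4914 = -2001.22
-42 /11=-3.82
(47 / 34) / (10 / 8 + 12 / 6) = 94 / 221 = 0.43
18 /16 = 9 /8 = 1.12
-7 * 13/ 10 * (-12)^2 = -1310.40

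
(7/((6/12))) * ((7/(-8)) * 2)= -49/2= -24.50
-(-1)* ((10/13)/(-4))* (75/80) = -75/416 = -0.18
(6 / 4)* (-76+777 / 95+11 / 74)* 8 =-2854422 / 3515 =-812.07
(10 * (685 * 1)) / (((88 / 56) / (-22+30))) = 383600 / 11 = 34872.73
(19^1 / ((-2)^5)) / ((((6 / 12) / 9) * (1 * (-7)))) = 171 / 112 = 1.53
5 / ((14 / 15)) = 75 / 14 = 5.36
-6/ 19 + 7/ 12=61/ 228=0.27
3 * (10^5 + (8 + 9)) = 300051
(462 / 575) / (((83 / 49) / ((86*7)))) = 13628076 / 47725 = 285.55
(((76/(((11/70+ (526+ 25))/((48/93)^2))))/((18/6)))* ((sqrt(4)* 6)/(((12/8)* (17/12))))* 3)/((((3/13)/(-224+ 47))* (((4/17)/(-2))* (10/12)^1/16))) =25965.25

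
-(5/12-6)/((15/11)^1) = 737/180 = 4.09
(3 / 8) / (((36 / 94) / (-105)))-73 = -2813 / 16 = -175.81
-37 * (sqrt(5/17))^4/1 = -925/289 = -3.20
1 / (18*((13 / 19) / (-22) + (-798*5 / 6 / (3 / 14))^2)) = 209 / 36230609683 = 0.00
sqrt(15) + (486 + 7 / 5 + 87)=sqrt(15) + 2872 / 5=578.27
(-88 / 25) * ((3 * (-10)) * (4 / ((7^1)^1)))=60.34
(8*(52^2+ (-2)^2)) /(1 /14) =303296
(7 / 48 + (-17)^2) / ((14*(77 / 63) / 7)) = 41637 / 352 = 118.29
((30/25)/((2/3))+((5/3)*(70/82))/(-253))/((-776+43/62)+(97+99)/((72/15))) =-4327538/1771345345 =-0.00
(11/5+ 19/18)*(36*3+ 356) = 67976/45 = 1510.58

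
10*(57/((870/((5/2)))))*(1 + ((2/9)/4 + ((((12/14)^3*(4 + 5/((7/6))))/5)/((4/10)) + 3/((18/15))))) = 6327380/626661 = 10.10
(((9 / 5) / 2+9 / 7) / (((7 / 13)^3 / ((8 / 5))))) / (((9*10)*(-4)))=-37349 / 600250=-0.06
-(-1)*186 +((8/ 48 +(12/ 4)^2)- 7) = 1129/ 6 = 188.17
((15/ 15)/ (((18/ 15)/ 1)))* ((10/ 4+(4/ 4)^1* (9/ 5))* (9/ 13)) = 129/ 52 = 2.48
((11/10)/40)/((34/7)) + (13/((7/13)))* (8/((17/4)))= 4326939/95200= 45.45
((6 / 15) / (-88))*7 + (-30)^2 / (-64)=-12403 / 880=-14.09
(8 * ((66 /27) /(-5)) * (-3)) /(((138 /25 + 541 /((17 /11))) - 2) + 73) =935 /33993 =0.03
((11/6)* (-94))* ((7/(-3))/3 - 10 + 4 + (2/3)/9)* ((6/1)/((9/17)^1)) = 3181618/243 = 13093.08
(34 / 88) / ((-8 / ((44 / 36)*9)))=-17 / 32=-0.53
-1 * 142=-142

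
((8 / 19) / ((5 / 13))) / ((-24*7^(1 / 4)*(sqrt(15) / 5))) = -13*sqrt(15)*7^(3 / 4) / 5985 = -0.04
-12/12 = -1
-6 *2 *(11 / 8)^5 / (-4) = 483153 / 32768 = 14.74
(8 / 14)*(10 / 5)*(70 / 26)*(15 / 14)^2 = 2250 / 637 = 3.53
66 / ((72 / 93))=341 / 4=85.25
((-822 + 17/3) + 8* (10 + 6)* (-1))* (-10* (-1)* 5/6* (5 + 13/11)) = -4816100/99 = -48647.47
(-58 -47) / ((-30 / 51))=357 / 2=178.50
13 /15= 0.87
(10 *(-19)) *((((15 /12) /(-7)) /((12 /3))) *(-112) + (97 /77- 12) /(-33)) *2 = -5142160 /2541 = -2023.68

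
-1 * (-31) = 31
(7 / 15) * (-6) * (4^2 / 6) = -112 / 15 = -7.47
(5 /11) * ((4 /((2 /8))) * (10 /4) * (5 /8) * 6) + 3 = 783 /11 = 71.18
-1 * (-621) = 621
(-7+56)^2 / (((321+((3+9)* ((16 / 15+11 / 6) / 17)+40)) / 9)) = 1836765 / 30859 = 59.52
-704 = -704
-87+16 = -71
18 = 18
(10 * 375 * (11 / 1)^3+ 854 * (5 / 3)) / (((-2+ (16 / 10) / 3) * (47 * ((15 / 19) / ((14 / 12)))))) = -498019165 / 4653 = -107031.84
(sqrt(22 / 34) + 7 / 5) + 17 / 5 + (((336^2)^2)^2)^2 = sqrt(187) / 17 + 131946672543778890584592849560957280583704 / 5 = 26389334508755778116918570000000000000000.00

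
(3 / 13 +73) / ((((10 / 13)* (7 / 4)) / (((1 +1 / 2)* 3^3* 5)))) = 11016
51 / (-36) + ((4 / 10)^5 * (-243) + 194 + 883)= 40241063 / 37500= 1073.10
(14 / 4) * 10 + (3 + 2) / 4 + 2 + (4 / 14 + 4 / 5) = 39.34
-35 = -35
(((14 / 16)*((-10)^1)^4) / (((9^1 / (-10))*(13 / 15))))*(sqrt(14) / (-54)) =218750*sqrt(14) / 1053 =777.29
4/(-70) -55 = -1927/35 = -55.06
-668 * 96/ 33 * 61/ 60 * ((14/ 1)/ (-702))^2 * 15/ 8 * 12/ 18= -3993304/ 4065633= -0.98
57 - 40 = 17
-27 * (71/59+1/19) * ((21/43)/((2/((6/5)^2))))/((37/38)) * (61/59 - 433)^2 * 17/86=-158675727342375936/351264838175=-451726.76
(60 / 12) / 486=5 / 486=0.01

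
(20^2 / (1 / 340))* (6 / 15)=54400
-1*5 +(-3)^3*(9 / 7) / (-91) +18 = 8524 / 637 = 13.38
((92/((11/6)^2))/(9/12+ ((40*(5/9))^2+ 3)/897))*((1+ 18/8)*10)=31283197920/45852103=682.26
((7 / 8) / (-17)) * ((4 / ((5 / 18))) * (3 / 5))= -189 / 425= -0.44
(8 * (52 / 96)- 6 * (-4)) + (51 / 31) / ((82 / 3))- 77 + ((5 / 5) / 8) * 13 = -1433123 / 30504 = -46.98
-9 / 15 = -3 / 5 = -0.60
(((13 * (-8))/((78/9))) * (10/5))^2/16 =36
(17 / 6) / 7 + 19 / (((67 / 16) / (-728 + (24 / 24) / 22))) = -102227231 / 30954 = -3302.55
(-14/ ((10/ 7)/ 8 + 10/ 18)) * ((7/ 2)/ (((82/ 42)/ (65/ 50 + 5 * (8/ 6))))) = -10329102/ 37925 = -272.36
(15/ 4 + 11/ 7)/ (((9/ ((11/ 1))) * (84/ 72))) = 1639/ 294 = 5.57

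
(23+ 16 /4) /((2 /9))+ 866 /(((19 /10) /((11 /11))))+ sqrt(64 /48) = 2 * sqrt(3) /3+ 21937 /38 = 578.44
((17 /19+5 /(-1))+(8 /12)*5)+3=127 /57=2.23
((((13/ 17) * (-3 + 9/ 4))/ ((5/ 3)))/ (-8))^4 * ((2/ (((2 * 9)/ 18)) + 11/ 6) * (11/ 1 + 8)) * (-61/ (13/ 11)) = -0.01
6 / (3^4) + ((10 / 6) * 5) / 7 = 239 / 189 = 1.26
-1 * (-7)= 7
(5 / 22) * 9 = 45 / 22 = 2.05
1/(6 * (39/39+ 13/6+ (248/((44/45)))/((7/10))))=77/168863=0.00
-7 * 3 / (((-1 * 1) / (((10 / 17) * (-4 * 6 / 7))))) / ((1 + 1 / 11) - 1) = -7920 / 17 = -465.88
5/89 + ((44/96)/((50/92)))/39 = 81017/1041300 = 0.08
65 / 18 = 3.61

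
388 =388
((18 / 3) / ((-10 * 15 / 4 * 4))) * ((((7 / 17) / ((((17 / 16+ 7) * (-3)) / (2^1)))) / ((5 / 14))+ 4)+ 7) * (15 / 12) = -358709 / 657900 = -0.55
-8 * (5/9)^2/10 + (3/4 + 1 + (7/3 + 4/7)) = 9997/2268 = 4.41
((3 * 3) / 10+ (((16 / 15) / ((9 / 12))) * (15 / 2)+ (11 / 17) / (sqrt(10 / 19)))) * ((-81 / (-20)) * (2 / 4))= 891 * sqrt(190) / 6800+ 9369 / 400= 25.23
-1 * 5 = -5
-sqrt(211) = -14.53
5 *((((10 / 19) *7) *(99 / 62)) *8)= 138600 / 589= 235.31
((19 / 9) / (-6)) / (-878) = 19 / 47412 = 0.00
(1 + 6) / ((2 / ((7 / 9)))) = 49 / 18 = 2.72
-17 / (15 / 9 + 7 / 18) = -306 / 37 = -8.27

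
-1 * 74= -74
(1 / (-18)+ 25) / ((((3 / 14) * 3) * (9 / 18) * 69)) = 6286 / 5589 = 1.12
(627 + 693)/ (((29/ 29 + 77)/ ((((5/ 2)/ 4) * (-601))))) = -165275/ 26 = -6356.73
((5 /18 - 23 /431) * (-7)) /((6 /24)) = -24374 /3879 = -6.28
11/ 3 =3.67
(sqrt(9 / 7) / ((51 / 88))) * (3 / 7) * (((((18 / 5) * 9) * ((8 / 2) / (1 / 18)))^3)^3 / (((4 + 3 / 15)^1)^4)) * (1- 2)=-13024063552899030274034964265168797696 * sqrt(7) / 6250103125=-5513258346512668005580951000.00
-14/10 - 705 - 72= -3892/5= -778.40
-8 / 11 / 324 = -2 / 891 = -0.00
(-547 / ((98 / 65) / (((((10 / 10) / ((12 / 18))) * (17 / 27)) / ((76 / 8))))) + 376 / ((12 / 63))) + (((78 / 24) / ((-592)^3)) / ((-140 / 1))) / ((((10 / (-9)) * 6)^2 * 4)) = 431226771110887564049 / 222519092576256000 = 1937.93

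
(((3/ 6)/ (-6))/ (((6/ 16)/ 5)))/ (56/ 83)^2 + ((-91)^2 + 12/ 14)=116839123/ 14112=8279.42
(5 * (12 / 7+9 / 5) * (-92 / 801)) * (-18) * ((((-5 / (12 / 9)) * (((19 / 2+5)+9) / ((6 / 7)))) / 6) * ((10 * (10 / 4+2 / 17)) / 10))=-1629.45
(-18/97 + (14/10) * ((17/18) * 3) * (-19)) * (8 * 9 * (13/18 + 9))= -15389990/291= -52886.56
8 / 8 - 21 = -20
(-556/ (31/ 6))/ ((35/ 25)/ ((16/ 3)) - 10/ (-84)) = -5604480/ 19871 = -282.04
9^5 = 59049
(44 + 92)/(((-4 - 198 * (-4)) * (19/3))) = 102/3743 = 0.03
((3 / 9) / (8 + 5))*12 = 4 / 13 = 0.31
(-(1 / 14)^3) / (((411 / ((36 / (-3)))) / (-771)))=-771 / 93982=-0.01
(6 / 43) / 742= 3 / 15953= 0.00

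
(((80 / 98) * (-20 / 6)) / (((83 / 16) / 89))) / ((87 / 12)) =-2278400 / 353829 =-6.44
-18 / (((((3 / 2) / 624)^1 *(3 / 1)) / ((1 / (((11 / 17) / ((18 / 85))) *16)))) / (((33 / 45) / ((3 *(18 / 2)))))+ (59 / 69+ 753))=-0.02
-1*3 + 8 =5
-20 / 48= -5 / 12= -0.42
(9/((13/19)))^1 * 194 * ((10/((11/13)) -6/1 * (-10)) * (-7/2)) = -91726110/143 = -641441.33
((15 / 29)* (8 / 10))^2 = 144 / 841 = 0.17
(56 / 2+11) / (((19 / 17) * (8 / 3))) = 1989 / 152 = 13.09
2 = 2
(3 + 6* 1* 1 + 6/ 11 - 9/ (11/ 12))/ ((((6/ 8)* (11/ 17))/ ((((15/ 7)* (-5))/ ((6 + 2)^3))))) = 0.01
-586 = -586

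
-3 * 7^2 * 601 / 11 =-8031.55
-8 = -8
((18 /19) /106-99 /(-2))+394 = 893227 /2014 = 443.51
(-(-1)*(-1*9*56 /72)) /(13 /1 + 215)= -7 /228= -0.03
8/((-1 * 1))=-8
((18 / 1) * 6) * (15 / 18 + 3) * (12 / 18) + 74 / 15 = 4214 / 15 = 280.93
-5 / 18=-0.28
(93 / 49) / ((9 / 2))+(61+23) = 12410 / 147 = 84.42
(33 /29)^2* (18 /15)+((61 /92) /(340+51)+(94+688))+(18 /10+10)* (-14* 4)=3713656693 /30252452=122.76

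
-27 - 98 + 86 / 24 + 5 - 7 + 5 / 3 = -487 / 4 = -121.75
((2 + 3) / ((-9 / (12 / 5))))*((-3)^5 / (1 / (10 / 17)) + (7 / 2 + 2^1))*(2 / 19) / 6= 9346 / 2907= 3.21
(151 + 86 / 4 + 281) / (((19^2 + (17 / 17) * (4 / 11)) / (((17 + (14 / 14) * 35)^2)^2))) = 36473996416 / 3975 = 9175848.15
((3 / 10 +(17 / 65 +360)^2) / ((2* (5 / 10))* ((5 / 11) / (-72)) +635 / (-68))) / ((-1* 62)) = 224.02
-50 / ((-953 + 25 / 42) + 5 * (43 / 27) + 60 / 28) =18900 / 356189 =0.05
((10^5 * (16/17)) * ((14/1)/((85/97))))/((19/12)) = 5214720000/5491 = 949684.94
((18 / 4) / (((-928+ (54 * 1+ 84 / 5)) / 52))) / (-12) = 195 / 8572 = 0.02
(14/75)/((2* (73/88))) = 616/5475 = 0.11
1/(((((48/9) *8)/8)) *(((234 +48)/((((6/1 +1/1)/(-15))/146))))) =-7/3293760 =-0.00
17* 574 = 9758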